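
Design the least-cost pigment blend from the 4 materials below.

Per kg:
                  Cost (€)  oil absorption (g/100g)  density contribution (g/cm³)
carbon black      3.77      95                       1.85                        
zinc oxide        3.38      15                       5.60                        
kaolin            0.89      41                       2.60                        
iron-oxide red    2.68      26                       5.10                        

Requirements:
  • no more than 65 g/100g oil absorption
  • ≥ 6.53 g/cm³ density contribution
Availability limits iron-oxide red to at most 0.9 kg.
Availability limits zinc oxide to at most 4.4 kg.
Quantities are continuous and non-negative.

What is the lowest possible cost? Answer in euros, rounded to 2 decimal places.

€2.89

Let x1 = kg of carbon black, x2 = kg of zinc oxide, x3 = kg of kaolin, x4 = kg of iron-oxide red.
min 3.77x1 + 3.38x2 + 0.89x3 + 2.68x4 s.t.:
  95x1 + 15x2 + 41x3 + 26x4 ≤ 65   (oil absorption)
  1.85x1 + 5.6x2 + 2.6x3 + 5.1x4 ≥ 6.53   (density contribution)
  x4 ≤ 0.9
  x2 ≤ 4.4
  x1, x2, x3, x4 ≥ 0.
The cheapest feasible vertex uses only kaolin, iron-oxide red; carbon black, zinc oxide are not used. The oil absorption and density contribution requirements are met with equality.
Solving gives x3 = 1.143, x4 = 0.6977.
Cost = 0.89·1.143 + 2.68·0.6977 = 2.8871.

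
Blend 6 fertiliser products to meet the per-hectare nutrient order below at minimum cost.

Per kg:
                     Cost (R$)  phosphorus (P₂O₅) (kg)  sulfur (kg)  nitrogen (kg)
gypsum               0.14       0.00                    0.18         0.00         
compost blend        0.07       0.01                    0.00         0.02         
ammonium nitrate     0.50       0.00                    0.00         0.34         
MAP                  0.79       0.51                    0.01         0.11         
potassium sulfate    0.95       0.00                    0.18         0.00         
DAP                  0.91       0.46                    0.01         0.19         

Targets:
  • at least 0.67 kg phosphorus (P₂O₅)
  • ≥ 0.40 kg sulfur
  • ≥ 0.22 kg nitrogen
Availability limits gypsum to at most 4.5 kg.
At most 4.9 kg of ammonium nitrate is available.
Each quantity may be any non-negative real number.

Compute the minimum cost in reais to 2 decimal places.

This is a linear program. Let x1 = kg of gypsum, x2 = kg of compost blend, x3 = kg of ammonium nitrate, x4 = kg of MAP, x5 = kg of potassium sulfate, x6 = kg of DAP.
Minimize 0.14x1 + 0.07x2 + 0.5x3 + 0.79x4 + 0.95x5 + 0.91x6 with:
  0.01x2 + 0.51x4 + 0.46x6 ≥ 0.67   (phosphorus (P₂O₅))
  0.18x1 + 0.01x4 + 0.18x5 + 0.01x6 ≥ 0.4   (sulfur)
  0.02x2 + 0.34x3 + 0.11x4 + 0.19x6 ≥ 0.22   (nitrogen)
  x1 ≤ 4.5
  x3 ≤ 4.9
  x1, x2, x3, x4, x5, x6 ≥ 0.
The cheapest feasible vertex uses only gypsum, ammonium nitrate, MAP; compost blend, potassium sulfate, DAP are not used. There the phosphorus (P₂O₅), sulfur, nitrogen constraints are tight.
Solving gives x1 = 2.149, x3 = 0.222, x4 = 1.314.
Hence cost = 0.14·2.149 + 0.5·0.222 + 0.79·1.314 = R$1.4499.

R$1.45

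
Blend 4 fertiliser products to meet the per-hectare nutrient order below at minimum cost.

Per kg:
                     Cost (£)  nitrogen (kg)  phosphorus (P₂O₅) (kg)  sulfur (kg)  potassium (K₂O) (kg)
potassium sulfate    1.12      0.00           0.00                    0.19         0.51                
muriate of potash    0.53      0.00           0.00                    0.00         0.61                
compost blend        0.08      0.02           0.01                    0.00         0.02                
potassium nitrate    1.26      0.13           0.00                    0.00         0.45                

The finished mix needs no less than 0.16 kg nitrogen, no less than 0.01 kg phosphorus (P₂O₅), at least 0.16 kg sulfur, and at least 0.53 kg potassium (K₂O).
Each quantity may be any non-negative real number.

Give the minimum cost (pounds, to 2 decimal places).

£1.58

Let x1 = kg of potassium sulfate, x2 = kg of muriate of potash, x3 = kg of compost blend, x4 = kg of potassium nitrate.
Minimise 1.12x1 + 0.53x2 + 0.08x3 + 1.26x4 with:
  0.02x3 + 0.13x4 ≥ 0.16   (nitrogen)
  0.01x3 ≥ 0.01   (phosphorus (P₂O₅))
  0.19x1 ≥ 0.16   (sulfur)
  0.51x1 + 0.61x2 + 0.02x3 + 0.45x4 ≥ 0.53   (potassium (K₂O))
  x1, x2, x3, x4 ≥ 0.
At the optimum only potassium sulfate, compost blend are positive (muriate of potash, potassium nitrate = 0). Binding constraints: nitrogen and sulfur.
That vertex is x1 = 0.8421, x3 = 8.
Total cost: 1.12·0.8421 + 0.08·8 = 1.5832.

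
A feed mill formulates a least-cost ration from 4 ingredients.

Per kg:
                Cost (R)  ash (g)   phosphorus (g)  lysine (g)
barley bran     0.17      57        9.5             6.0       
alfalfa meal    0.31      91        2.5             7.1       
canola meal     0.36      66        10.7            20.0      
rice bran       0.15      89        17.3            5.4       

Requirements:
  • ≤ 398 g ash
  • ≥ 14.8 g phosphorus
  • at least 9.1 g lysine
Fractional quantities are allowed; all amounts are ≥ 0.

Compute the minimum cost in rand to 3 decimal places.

Let x1 = kg of barley bran, x2 = kg of alfalfa meal, x3 = kg of canola meal, x4 = kg of rice bran.
Minimise 0.17x1 + 0.31x2 + 0.36x3 + 0.15x4 s.t.:
  57x1 + 91x2 + 66x3 + 89x4 ≤ 398   (ash)
  9.5x1 + 2.5x2 + 10.7x3 + 17.3x4 ≥ 14.8   (phosphorus)
  6x1 + 7.1x2 + 20x3 + 5.4x4 ≥ 9.1   (lysine)
  x1, x2, x3, x4 ≥ 0.
At the optimum only canola meal, rice bran are positive (barley bran, alfalfa meal = 0). There the phosphorus and lysine constraints are tight.
Optimal quantities: canola meal = 0.2689 kg, rice bran = 0.6892 kg.
Objective = 0.36·0.2689 + 0.15·0.6892 = 0.20018.

R0.200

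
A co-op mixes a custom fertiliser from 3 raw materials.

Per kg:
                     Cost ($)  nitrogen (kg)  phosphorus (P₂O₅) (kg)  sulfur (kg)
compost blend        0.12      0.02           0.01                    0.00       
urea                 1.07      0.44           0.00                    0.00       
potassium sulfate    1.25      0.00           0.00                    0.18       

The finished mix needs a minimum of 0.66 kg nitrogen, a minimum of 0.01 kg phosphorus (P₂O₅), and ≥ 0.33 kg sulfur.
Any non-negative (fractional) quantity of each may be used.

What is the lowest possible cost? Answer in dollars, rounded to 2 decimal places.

Let x1 = kg of compost blend, x2 = kg of urea, x3 = kg of potassium sulfate.
min 0.12x1 + 1.07x2 + 1.25x3 subject to:
  0.02x1 + 0.44x2 ≥ 0.66   (nitrogen)
  0.01x1 ≥ 0.01   (phosphorus (P₂O₅))
  0.18x3 ≥ 0.33   (sulfur)
  x1, x2, x3 ≥ 0.
All 3 inputs are positive at the optimum. There the nitrogen, phosphorus (P₂O₅), sulfur constraints are tight.
So compost blend = 1 kg, urea = 1.455 kg, potassium sulfate = 1.833 kg.
Total cost: 0.12·1 + 1.07·1.455 + 1.25·1.833 = 3.9681.

$3.97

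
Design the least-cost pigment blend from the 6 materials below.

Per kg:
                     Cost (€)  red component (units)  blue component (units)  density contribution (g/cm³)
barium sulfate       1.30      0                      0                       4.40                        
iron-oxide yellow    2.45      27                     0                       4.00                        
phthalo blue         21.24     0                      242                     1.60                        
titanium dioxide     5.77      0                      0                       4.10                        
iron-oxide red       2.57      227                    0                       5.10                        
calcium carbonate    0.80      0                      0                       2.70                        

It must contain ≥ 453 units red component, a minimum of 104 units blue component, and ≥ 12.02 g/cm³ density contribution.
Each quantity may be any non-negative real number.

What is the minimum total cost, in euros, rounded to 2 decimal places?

Treat it as an LP. Let x1 = kg of barium sulfate, x2 = kg of iron-oxide yellow, x3 = kg of phthalo blue, x4 = kg of titanium dioxide, x5 = kg of iron-oxide red, x6 = kg of calcium carbonate.
min 1.3x1 + 2.45x2 + 21.24x3 + 5.77x4 + 2.57x5 + 0.8x6 with:
  27x2 + 227x5 ≥ 453   (red component)
  242x3 ≥ 104   (blue component)
  4.4x1 + 4x2 + 1.6x3 + 4.1x4 + 5.1x5 + 2.7x6 ≥ 12.02   (density contribution)
  x1, x2, x3, x4, x5, x6 ≥ 0.
The optimal basis is {barium sulfate, phthalo blue, iron-oxide red}; iron-oxide yellow, titanium dioxide, calcium carbonate drop out. The red component, blue component, density contribution requirements are met with equality.
Optimal quantities: barium sulfate = 0.2625 kg, phthalo blue = 0.4298 kg, iron-oxide red = 1.996 kg.
Objective = 1.3·0.2625 + 21.24·0.4298 + 2.57·1.996 = 14.5999.

€14.60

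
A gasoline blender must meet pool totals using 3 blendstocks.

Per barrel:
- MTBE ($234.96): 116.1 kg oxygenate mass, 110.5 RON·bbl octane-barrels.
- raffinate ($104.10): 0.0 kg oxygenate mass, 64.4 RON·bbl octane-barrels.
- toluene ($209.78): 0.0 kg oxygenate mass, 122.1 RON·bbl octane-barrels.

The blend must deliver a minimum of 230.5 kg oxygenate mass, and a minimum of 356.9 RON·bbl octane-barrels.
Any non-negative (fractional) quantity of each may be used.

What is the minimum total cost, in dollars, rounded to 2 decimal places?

Let x1 = barrels of MTBE, x2 = barrels of raffinate, x3 = barrels of toluene.
min 234.96x1 + 104.1x2 + 209.78x3 subject to:
  116.1x1 ≥ 230.5   (oxygenate mass)
  110.5x1 + 64.4x2 + 122.1x3 ≥ 356.9   (octane-barrels)
  x1, x2, x3 ≥ 0.
The minimum-cost mix takes nothing from toluene — only MTBE, raffinate. There the oxygenate mass and octane-barrels constraints are tight.
Solving gives x1 = 1.98536, x2 = 2.13537.
Cost = 234.96·1.98536 + 104.1·2.13537 = 688.7722.

$688.77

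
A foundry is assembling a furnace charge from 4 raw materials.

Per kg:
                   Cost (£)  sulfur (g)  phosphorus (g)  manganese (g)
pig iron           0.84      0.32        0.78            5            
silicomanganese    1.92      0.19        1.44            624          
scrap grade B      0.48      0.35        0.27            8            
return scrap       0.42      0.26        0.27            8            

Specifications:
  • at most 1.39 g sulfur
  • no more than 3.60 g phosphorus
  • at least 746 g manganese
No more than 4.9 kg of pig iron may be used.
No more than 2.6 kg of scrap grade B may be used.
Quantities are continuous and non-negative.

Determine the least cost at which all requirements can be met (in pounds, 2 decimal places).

Set it up as a linear program. Let x1 = kg of pig iron, x2 = kg of silicomanganese, x3 = kg of scrap grade B, x4 = kg of return scrap.
min 0.84x1 + 1.92x2 + 0.48x3 + 0.42x4 with:
  0.32x1 + 0.19x2 + 0.35x3 + 0.26x4 ≤ 1.39   (sulfur)
  0.78x1 + 1.44x2 + 0.27x3 + 0.27x4 ≤ 3.6   (phosphorus)
  5x1 + 624x2 + 8x3 + 8x4 ≥ 746   (manganese)
  x1 ≤ 4.9
  x3 ≤ 2.6
  x1, x2, x3, x4 ≥ 0.
The minimum-cost mix takes nothing from pig iron, scrap grade B, return scrap — only silicomanganese. The manganese requirement is met with equality.
So silicomanganese = 1.196 kg.
Hence cost = 1.92·1.196 = £2.2963.

£2.30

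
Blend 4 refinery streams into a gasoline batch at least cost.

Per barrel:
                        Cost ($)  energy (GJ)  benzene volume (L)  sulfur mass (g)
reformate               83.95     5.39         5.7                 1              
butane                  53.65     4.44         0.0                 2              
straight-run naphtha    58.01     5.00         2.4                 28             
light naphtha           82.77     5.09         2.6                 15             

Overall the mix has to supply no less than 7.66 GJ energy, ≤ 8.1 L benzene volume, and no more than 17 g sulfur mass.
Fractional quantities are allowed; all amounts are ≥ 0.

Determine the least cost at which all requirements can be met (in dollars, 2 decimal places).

$91.29

Set it up as a linear program. Let x1 = barrels of reformate, x2 = barrels of butane, x3 = barrels of straight-run naphtha, x4 = barrels of light naphtha.
Minimise 83.95x1 + 53.65x2 + 58.01x3 + 82.77x4 subject to:
  5.39x1 + 4.44x2 + 5x3 + 5.09x4 ≥ 7.66   (energy)
  5.7x1 + 2.4x3 + 2.6x4 ≤ 8.1   (benzene volume)
  1x1 + 2x2 + 28x3 + 15x4 ≤ 17   (sulfur mass)
  x1, x2, x3, x4 ≥ 0.
The cheapest feasible vertex uses only butane, straight-run naphtha; reformate, light naphtha are not used. Binding constraints: energy and sulfur mass.
That vertex is x2 = 1.1326, x3 = 0.52624.
Hence cost = 53.65·1.1326 + 58.01·0.52624 = $91.2912.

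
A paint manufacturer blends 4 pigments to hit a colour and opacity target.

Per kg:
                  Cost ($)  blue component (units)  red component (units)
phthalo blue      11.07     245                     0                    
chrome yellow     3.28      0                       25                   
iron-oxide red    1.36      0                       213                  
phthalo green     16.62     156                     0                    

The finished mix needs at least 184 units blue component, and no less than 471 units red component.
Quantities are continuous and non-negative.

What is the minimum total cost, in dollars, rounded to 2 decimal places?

Let x1 = kg of phthalo blue, x2 = kg of chrome yellow, x3 = kg of iron-oxide red, x4 = kg of phthalo green.
min 11.07x1 + 3.28x2 + 1.36x3 + 16.62x4 s.t.:
  245x1 + 156x4 ≥ 184   (blue component)
  25x2 + 213x3 ≥ 471   (red component)
  x1, x2, x3, x4 ≥ 0.
The cheapest feasible vertex uses only phthalo blue, iron-oxide red; chrome yellow, phthalo green are not used. There the blue component and red component constraints are tight.
Solving gives x1 = 0.751, x3 = 2.211.
Hence cost = 11.07·0.751 + 1.36·2.211 = $11.3205.

$11.32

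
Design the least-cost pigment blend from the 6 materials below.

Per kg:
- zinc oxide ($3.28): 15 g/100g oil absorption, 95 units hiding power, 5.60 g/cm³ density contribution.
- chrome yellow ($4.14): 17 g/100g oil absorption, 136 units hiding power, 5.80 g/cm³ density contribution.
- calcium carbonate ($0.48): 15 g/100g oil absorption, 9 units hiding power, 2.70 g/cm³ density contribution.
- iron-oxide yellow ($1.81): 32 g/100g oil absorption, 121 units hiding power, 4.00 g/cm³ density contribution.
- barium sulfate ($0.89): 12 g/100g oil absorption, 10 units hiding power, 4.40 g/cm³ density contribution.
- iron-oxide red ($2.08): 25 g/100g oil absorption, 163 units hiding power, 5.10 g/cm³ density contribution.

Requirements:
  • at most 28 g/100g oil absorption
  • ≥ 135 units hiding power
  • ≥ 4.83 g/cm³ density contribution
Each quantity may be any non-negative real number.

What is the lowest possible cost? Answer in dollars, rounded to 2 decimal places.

Treat it as an LP. Let x1 = kg of zinc oxide, x2 = kg of chrome yellow, x3 = kg of calcium carbonate, x4 = kg of iron-oxide yellow, x5 = kg of barium sulfate, x6 = kg of iron-oxide red.
min 3.28x1 + 4.14x2 + 0.48x3 + 1.81x4 + 0.89x5 + 2.08x6 with:
  15x1 + 17x2 + 15x3 + 32x4 + 12x5 + 25x6 ≤ 28   (oil absorption)
  95x1 + 136x2 + 9x3 + 121x4 + 10x5 + 163x6 ≥ 135   (hiding power)
  5.6x1 + 5.8x2 + 2.7x3 + 4x4 + 4.4x5 + 5.1x6 ≥ 4.83   (density contribution)
  x1, x2, x3, x4, x5, x6 ≥ 0.
The cheapest feasible vertex uses only calcium carbonate, iron-oxide red; zinc oxide, chrome yellow, iron-oxide yellow, barium sulfate are not used. There the hiding power and density contribution constraints are tight.
Solving gives x3 = 0.2506, x6 = 0.8144.
Objective = 0.48·0.2506 + 2.08·0.8144 = 1.8142.

$1.81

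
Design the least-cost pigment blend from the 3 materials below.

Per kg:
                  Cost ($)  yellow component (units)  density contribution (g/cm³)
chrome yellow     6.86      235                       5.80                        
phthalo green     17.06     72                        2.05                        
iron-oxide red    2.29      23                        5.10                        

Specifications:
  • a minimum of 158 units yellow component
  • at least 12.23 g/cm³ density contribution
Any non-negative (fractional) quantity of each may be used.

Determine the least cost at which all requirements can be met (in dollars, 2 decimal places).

$7.59

Let x1 = kg of chrome yellow, x2 = kg of phthalo green, x3 = kg of iron-oxide red.
Minimise 6.86x1 + 17.06x2 + 2.29x3 s.t.:
  235x1 + 72x2 + 23x3 ≥ 158   (yellow component)
  5.8x1 + 2.05x2 + 5.1x3 ≥ 12.23   (density contribution)
  x1, x2, x3 ≥ 0.
At the optimum only chrome yellow, iron-oxide red are positive (phthalo green = 0). There the yellow component and density contribution constraints are tight.
Solving gives x1 = 0.4925, x3 = 1.838.
Cost = 6.86·0.4925 + 2.29·1.838 = 7.5876.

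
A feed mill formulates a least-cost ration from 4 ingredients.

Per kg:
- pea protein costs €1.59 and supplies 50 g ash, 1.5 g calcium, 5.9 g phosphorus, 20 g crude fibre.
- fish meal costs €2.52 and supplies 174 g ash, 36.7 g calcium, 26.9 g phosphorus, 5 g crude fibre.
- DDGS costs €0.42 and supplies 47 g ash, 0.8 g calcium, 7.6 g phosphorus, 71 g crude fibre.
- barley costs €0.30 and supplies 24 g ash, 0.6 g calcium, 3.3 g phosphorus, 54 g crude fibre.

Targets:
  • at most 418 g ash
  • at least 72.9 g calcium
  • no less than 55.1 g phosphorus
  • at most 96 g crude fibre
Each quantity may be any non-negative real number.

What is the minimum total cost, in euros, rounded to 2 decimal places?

€5.09

Let x1 = kg of pea protein, x2 = kg of fish meal, x3 = kg of DDGS, x4 = kg of barley.
min 1.59x1 + 2.52x2 + 0.42x3 + 0.3x4 subject to:
  50x1 + 174x2 + 47x3 + 24x4 ≤ 418   (ash)
  1.5x1 + 36.7x2 + 0.8x3 + 0.6x4 ≥ 72.9   (calcium)
  5.9x1 + 26.9x2 + 7.6x3 + 3.3x4 ≥ 55.1   (phosphorus)
  20x1 + 5x2 + 71x3 + 54x4 ≤ 96   (crude fibre)
  x1, x2, x3, x4 ≥ 0.
The minimum-cost mix takes nothing from pea protein, barley — only fish meal, DDGS. There the calcium and phosphorus constraints are tight.
That vertex is x2 = 1.981, x3 = 0.2376.
Hence cost = 2.52·1.981 + 0.42·0.2376 = €5.0919.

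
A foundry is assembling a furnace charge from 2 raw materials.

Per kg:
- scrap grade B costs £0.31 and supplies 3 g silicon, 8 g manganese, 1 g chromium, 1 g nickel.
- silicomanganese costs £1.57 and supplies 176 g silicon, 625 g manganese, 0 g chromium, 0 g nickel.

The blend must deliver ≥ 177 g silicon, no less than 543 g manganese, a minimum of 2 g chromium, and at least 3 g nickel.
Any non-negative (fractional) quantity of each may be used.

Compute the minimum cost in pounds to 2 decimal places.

This is a linear program. Let x1 = kg of scrap grade B, x2 = kg of silicomanganese.
Minimize 0.31x1 + 1.57x2 s.t.:
  3x1 + 176x2 ≥ 177   (silicon)
  8x1 + 625x2 ≥ 543   (manganese)
  1x1 ≥ 2   (chromium)
  1x1 ≥ 3   (nickel)
  x1, x2 ≥ 0.
Both inputs are positive at the optimum. The silicon and nickel requirements are met with equality.
That vertex is x1 = 3, x2 = 0.9545.
Hence cost = 0.31·3 + 1.57·0.9545 = £2.4286.

£2.43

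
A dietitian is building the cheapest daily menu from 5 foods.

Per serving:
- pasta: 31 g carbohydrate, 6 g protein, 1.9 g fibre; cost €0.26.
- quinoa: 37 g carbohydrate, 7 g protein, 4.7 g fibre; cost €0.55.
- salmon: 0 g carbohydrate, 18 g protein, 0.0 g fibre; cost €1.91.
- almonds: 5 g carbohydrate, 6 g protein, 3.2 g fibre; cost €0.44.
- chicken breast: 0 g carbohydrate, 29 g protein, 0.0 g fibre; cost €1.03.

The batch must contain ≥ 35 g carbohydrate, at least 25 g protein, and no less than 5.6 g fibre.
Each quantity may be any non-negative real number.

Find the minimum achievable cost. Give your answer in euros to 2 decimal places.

€1.03

Let x1 = servings of pasta, x2 = servings of quinoa, x3 = servings of salmon, x4 = servings of almonds, x5 = servings of chicken breast.
Minimize 0.26x1 + 0.55x2 + 1.91x3 + 0.44x4 + 1.03x5 with:
  31x1 + 37x2 + 5x4 ≥ 35   (carbohydrate)
  6x1 + 7x2 + 18x3 + 6x4 + 29x5 ≥ 25   (protein)
  1.9x1 + 4.7x2 + 3.2x4 ≥ 5.6   (fibre)
  x1, x2, x3, x4, x5 ≥ 0.
The optimal basis is {pasta, chicken breast}; quinoa, salmon, almonds drop out. The protein and fibre requirements are met with equality.
Solving gives x1 = 2.947, x5 = 0.2523.
Hence cost = 0.26·2.947 + 1.03·0.2523 = €1.0261.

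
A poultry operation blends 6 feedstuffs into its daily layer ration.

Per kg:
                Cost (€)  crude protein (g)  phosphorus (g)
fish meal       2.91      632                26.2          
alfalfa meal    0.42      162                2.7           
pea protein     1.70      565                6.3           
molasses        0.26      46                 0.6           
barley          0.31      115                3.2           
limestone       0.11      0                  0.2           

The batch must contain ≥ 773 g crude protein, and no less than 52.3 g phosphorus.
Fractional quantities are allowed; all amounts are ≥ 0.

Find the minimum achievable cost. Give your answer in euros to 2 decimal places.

This is a linear program. Let x1 = kg of fish meal, x2 = kg of alfalfa meal, x3 = kg of pea protein, x4 = kg of molasses, x5 = kg of barley, x6 = kg of limestone.
Minimise 2.91x1 + 0.42x2 + 1.7x3 + 0.26x4 + 0.31x5 + 0.11x6 with:
  632x1 + 162x2 + 565x3 + 46x4 + 115x5 ≥ 773   (crude protein)
  26.2x1 + 2.7x2 + 6.3x3 + 0.6x4 + 3.2x5 + 0.2x6 ≥ 52.3   (phosphorus)
  x1, x2, x3, x4, x5, x6 ≥ 0.
The cheapest feasible vertex uses only barley; fish meal, alfalfa meal, pea protein, molasses, limestone are not used. Binding constraint: phosphorus.
So barley = 16.34 kg.
Total cost: 0.31·16.34 = 5.0654.

€5.07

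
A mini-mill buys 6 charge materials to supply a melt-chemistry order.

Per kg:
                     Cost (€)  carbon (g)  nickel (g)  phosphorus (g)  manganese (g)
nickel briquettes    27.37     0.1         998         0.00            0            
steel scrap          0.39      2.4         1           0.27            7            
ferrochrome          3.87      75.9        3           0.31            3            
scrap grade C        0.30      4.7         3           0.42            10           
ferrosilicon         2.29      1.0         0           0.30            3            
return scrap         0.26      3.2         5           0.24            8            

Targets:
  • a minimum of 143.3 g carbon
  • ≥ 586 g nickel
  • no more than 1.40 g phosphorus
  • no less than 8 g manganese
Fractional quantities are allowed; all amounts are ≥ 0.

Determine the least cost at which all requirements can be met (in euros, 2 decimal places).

Set it up as a linear program. Let x1 = kg of nickel briquettes, x2 = kg of steel scrap, x3 = kg of ferrochrome, x4 = kg of scrap grade C, x5 = kg of ferrosilicon, x6 = kg of return scrap.
Minimise 27.37x1 + 0.39x2 + 3.87x3 + 0.3x4 + 2.29x5 + 0.26x6 subject to:
  0.1x1 + 2.4x2 + 75.9x3 + 4.7x4 + 1x5 + 3.2x6 ≥ 143.3   (carbon)
  998x1 + 1x2 + 3x3 + 3x4 + 5x6 ≥ 586   (nickel)
  0.27x2 + 0.31x3 + 0.42x4 + 0.3x5 + 0.24x6 ≤ 1.4   (phosphorus)
  7x2 + 3x3 + 10x4 + 3x5 + 8x6 ≥ 8   (manganese)
  x1, x2, x3, x4, x5, x6 ≥ 0.
The minimum-cost mix takes nothing from steel scrap, scrap grade C, ferrosilicon — only nickel briquettes, ferrochrome, return scrap. Binding constraints: carbon, nickel, phosphorus.
That vertex is x1 = 0.564, x3 = 1.736, x6 = 3.591.
Hence cost = 27.37·0.564 + 3.87·1.736 + 0.26·3.591 = €23.0887.

€23.09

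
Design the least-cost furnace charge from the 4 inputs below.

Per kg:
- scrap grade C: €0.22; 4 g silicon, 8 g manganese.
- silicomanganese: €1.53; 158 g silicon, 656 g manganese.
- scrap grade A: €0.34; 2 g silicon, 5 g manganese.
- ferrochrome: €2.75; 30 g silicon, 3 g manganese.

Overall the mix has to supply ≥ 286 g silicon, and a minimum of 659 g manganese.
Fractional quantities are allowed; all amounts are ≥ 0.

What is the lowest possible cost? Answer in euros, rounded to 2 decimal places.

Let x1 = kg of scrap grade C, x2 = kg of silicomanganese, x3 = kg of scrap grade A, x4 = kg of ferrochrome.
Minimise 0.22x1 + 1.53x2 + 0.34x3 + 2.75x4 subject to:
  4x1 + 158x2 + 2x3 + 30x4 ≥ 286   (silicon)
  8x1 + 656x2 + 5x3 + 3x4 ≥ 659   (manganese)
  x1, x2, x3, x4 ≥ 0.
The minimum-cost mix takes nothing from scrap grade C, scrap grade A, ferrochrome — only silicomanganese. The silicon requirement is met with equality.
So silicomanganese = 1.81 kg.
Total cost: 1.53·1.81 = 2.7693.

€2.77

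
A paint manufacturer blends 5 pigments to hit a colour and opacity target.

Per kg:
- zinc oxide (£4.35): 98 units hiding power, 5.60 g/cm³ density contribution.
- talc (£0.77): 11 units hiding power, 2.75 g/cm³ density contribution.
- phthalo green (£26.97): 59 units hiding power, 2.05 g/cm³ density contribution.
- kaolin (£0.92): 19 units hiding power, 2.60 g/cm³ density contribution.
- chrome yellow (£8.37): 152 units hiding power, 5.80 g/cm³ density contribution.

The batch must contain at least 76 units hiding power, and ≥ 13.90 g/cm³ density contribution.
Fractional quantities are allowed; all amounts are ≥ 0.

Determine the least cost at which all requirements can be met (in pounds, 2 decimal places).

£4.35

This is a linear program. Let x1 = kg of zinc oxide, x2 = kg of talc, x3 = kg of phthalo green, x4 = kg of kaolin, x5 = kg of chrome yellow.
min 4.35x1 + 0.77x2 + 26.97x3 + 0.92x4 + 8.37x5 subject to:
  98x1 + 11x2 + 59x3 + 19x4 + 152x5 ≥ 76   (hiding power)
  5.6x1 + 2.75x2 + 2.05x3 + 2.6x4 + 5.8x5 ≥ 13.9   (density contribution)
  x1, x2, x3, x4, x5 ≥ 0.
The minimum-cost mix takes nothing from zinc oxide, phthalo green, chrome yellow — only talc, kaolin. There the hiding power and density contribution constraints are tight.
Optimal quantities: talc = 2.812 kg, kaolin = 2.372 kg.
Cost = 0.77·2.812 + 0.92·2.372 = 4.3475.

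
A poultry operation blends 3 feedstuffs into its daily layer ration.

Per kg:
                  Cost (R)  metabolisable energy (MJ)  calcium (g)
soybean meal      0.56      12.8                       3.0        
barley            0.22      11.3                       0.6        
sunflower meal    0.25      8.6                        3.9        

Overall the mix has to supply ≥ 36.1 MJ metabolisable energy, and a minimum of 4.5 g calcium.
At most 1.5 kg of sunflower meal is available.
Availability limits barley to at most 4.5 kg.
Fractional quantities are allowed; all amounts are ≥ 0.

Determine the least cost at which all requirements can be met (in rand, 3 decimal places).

R0.765

Let x1 = kg of soybean meal, x2 = kg of barley, x3 = kg of sunflower meal.
Minimize 0.56x1 + 0.22x2 + 0.25x3 s.t.:
  12.8x1 + 11.3x2 + 8.6x3 ≥ 36.1   (metabolisable energy)
  3x1 + 0.6x2 + 3.9x3 ≥ 4.5   (calcium)
  x3 ≤ 1.5
  x2 ≤ 4.5
  x1, x2, x3 ≥ 0.
The cheapest feasible vertex uses only barley, sunflower meal; soybean meal is not used. The metabolisable energy and calcium requirements are met with equality.
Optimal quantities: barley = 2.624 kg, sunflower meal = 0.7502 kg.
Objective = 0.22·2.624 + 0.25·0.7502 = 0.76483.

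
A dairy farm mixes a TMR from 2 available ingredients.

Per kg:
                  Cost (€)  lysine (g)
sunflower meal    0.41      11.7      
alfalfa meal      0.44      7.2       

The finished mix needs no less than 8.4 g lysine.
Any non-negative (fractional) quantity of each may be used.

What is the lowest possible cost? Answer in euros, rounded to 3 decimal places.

Let x1 = kg of sunflower meal, x2 = kg of alfalfa meal.
min 0.41x1 + 0.44x2 subject to:
  11.7x1 + 7.2x2 ≥ 8.4   (lysine)
  x1, x2 ≥ 0.
The minimum-cost mix takes nothing from alfalfa meal — only sunflower meal. Binding constraint: lysine.
That vertex is x1 = 0.7179.
Hence cost = 0.41·0.7179 = €0.29434.

€0.294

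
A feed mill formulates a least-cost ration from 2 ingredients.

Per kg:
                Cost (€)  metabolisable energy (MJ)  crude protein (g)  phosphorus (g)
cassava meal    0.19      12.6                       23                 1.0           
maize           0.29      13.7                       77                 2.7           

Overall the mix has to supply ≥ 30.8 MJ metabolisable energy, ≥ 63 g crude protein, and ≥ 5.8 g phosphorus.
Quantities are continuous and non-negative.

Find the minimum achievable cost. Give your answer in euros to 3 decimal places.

Treat it as an LP. Let x1 = kg of cassava meal, x2 = kg of maize.
Minimize 0.19x1 + 0.29x2 s.t.:
  12.6x1 + 13.7x2 ≥ 30.8   (metabolisable energy)
  23x1 + 77x2 ≥ 63   (crude protein)
  1x1 + 2.7x2 ≥ 5.8   (phosphorus)
  x1, x2 ≥ 0.
Both inputs are positive at the optimum. Binding constraints: metabolisable energy and phosphorus.
So cassava meal = 0.1821 kg, maize = 2.081 kg.
Hence cost = 0.19·0.1821 + 0.29·2.081 = €0.63809.

€0.638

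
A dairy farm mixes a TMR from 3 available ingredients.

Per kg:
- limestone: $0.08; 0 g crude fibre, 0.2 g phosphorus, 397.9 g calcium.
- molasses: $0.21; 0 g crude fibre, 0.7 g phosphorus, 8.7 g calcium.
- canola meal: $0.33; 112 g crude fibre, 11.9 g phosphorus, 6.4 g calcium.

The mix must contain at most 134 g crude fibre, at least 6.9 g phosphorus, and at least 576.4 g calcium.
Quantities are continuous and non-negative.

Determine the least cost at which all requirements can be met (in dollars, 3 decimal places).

$0.299

This is a linear program. Let x1 = kg of limestone, x2 = kg of molasses, x3 = kg of canola meal.
min 0.08x1 + 0.21x2 + 0.33x3 subject to:
  112x3 ≤ 134   (crude fibre)
  0.2x1 + 0.7x2 + 11.9x3 ≥ 6.9   (phosphorus)
  397.9x1 + 8.7x2 + 6.4x3 ≥ 576.4   (calcium)
  x1, x2, x3 ≥ 0.
The cheapest feasible vertex uses only limestone, canola meal; molasses is not used. There the phosphorus and calcium constraints are tight.
That vertex is x1 = 1.44, x3 = 0.5556.
Total cost: 0.08·1.44 + 0.33·0.5556 = 0.29855.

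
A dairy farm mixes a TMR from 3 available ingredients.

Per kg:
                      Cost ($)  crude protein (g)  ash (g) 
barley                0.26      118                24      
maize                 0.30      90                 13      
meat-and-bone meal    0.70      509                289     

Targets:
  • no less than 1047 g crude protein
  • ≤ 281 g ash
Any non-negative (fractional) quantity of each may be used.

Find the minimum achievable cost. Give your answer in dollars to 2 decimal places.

Let x1 = kg of barley, x2 = kg of maize, x3 = kg of meat-and-bone meal.
Minimize 0.26x1 + 0.3x2 + 0.7x3 s.t.:
  118x1 + 90x2 + 509x3 ≥ 1047   (crude protein)
  24x1 + 13x2 + 289x3 ≤ 281   (ash)
  x1, x2, x3 ≥ 0.
At the optimum only barley, meat-and-bone meal are positive (maize = 0). There the crude protein and ash constraints are tight.
Optimal quantities: barley = 7.29 kg, meat-and-bone meal = 0.3669 kg.
Total cost: 0.26·7.29 + 0.7·0.3669 = 2.1522.

$2.15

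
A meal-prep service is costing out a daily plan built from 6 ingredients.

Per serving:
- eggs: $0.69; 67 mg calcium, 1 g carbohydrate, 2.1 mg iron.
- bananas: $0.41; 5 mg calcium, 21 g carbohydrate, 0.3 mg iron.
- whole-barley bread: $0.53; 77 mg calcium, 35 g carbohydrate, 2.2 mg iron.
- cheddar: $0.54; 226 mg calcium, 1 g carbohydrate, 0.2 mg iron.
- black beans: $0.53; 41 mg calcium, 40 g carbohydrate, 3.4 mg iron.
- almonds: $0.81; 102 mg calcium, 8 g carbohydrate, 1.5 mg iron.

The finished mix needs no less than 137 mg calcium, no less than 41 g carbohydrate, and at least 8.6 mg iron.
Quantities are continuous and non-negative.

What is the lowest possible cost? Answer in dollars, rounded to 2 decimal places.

Treat it as an LP. Let x1 = servings of eggs, x2 = servings of bananas, x3 = servings of whole-barley bread, x4 = servings of cheddar, x5 = servings of black beans, x6 = servings of almonds.
Minimise 0.69x1 + 0.41x2 + 0.53x3 + 0.54x4 + 0.53x5 + 0.81x6 with:
  67x1 + 5x2 + 77x3 + 226x4 + 41x5 + 102x6 ≥ 137   (calcium)
  1x1 + 21x2 + 35x3 + 1x4 + 40x5 + 8x6 ≥ 41   (carbohydrate)
  2.1x1 + 0.3x2 + 2.2x3 + 0.2x4 + 3.4x5 + 1.5x6 ≥ 8.6   (iron)
  x1, x2, x3, x4, x5, x6 ≥ 0.
The cheapest feasible vertex uses only cheddar, black beans; eggs, bananas, whole-barley bread, almonds are not used. The calcium and iron requirements are met with equality.
So cheddar = 0.1489 servings, black beans = 2.521 servings.
Total cost: 0.54·0.1489 + 0.53·2.521 = 1.4165.

$1.42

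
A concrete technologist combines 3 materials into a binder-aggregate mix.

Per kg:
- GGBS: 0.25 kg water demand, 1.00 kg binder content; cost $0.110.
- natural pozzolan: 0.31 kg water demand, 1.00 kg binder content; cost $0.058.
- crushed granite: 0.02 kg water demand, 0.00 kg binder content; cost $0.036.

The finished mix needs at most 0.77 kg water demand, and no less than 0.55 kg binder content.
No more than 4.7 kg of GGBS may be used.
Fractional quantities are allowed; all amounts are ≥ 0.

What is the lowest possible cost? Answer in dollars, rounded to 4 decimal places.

$0.0319

This is a linear program. Let x1 = kg of GGBS, x2 = kg of natural pozzolan, x3 = kg of crushed granite.
Minimize 0.11x1 + 0.058x2 + 0.036x3 subject to:
  0.25x1 + 0.31x2 + 0.02x3 ≤ 0.77   (water demand)
  1x1 + 1x2 ≥ 0.55   (binder content)
  x1 ≤ 4.7
  x1, x2, x3 ≥ 0.
The optimal basis is {natural pozzolan}; GGBS, crushed granite drop out. Binding constraint: binder content.
Solving gives x2 = 0.55.
Cost = 0.058·0.55 = 0.031900.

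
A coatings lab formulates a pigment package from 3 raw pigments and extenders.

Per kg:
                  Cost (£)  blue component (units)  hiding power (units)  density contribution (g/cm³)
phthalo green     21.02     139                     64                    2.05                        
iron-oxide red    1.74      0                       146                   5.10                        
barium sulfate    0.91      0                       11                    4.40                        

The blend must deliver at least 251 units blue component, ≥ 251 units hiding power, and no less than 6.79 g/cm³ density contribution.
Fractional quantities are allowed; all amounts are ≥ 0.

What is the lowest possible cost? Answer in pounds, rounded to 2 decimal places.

Let x1 = kg of phthalo green, x2 = kg of iron-oxide red, x3 = kg of barium sulfate.
min 21.02x1 + 1.74x2 + 0.91x3 s.t.:
  139x1 ≥ 251   (blue component)
  64x1 + 146x2 + 11x3 ≥ 251   (hiding power)
  2.05x1 + 5.1x2 + 4.4x3 ≥ 6.79   (density contribution)
  x1, x2, x3 ≥ 0.
The cheapest feasible vertex uses only phthalo green, iron-oxide red; barium sulfate is not used. The blue component and hiding power requirements are met with equality.
Solving gives x1 = 1.8058, x2 = 0.92761.
Hence cost = 21.02·1.8058 + 1.74·0.92761 = £39.5720.

£39.57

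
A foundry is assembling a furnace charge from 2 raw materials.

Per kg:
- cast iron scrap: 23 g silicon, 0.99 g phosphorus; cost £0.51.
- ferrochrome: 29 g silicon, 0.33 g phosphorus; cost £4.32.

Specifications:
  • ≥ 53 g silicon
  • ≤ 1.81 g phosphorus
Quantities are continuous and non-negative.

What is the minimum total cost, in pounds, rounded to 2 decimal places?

£3.06

Let x1 = kg of cast iron scrap, x2 = kg of ferrochrome.
Minimise 0.51x1 + 4.32x2 with:
  23x1 + 29x2 ≥ 53   (silicon)
  0.99x1 + 0.33x2 ≤ 1.81   (phosphorus)
  x1, x2 ≥ 0.
Both inputs are positive at the optimum. There the silicon and phosphorus constraints are tight.
So cast iron scrap = 1.657 kg, ferrochrome = 0.5133 kg.
Cost = 0.51·1.657 + 4.32·0.5133 = 3.0625.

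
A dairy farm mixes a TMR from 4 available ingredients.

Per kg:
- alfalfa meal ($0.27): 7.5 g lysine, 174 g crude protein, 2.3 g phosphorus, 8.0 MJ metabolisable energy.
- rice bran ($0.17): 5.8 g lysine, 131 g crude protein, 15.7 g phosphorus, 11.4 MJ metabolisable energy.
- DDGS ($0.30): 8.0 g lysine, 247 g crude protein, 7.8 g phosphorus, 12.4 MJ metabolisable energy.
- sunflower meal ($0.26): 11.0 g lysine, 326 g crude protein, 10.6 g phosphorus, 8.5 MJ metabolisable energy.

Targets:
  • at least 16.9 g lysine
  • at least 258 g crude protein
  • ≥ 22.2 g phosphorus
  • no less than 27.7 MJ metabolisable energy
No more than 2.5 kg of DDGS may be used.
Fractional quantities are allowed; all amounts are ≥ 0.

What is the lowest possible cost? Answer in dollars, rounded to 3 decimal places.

Treat it as an LP. Let x1 = kg of alfalfa meal, x2 = kg of rice bran, x3 = kg of DDGS, x4 = kg of sunflower meal.
Minimise 0.27x1 + 0.17x2 + 0.3x3 + 0.26x4 s.t.:
  7.5x1 + 5.8x2 + 8x3 + 11x4 ≥ 16.9   (lysine)
  174x1 + 131x2 + 247x3 + 326x4 ≥ 258   (crude protein)
  2.3x1 + 15.7x2 + 7.8x3 + 10.6x4 ≥ 22.2   (phosphorus)
  8x1 + 11.4x2 + 12.4x3 + 8.5x4 ≥ 27.7   (metabolisable energy)
  x3 ≤ 2.5
  x1, x2, x3, x4 ≥ 0.
The optimal basis is {rice bran, sunflower meal}; alfalfa meal, DDGS drop out. Binding constraints: lysine and metabolisable energy.
Optimal quantities: rice bran = 2.116 kg, sunflower meal = 0.4205 kg.
Objective = 0.17·2.116 + 0.26·0.4205 = 0.46905.

$0.469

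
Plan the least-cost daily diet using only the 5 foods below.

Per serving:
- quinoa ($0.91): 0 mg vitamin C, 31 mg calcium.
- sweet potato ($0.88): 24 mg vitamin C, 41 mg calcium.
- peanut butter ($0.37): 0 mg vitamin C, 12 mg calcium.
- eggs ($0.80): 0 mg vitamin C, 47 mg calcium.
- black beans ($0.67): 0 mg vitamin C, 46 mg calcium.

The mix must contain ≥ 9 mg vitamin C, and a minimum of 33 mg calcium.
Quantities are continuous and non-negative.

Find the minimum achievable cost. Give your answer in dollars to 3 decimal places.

Let x1 = servings of quinoa, x2 = servings of sweet potato, x3 = servings of peanut butter, x4 = servings of eggs, x5 = servings of black beans.
min 0.91x1 + 0.88x2 + 0.37x3 + 0.8x4 + 0.67x5 with:
  24x2 ≥ 9   (vitamin C)
  31x1 + 41x2 + 12x3 + 47x4 + 46x5 ≥ 33   (calcium)
  x1, x2, x3, x4, x5 ≥ 0.
The minimum-cost mix takes nothing from quinoa, peanut butter, eggs — only sweet potato, black beans. Binding constraints: vitamin C and calcium.
That vertex is x2 = 0.375, x5 = 0.3832.
Cost = 0.88·0.375 + 0.67·0.3832 = 0.58674.

$0.587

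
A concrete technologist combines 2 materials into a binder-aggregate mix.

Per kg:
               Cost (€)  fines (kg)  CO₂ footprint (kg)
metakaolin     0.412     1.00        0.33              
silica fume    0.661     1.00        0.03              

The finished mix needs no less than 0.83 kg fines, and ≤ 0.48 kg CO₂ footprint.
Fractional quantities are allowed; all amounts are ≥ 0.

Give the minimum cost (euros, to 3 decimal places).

€0.342

Treat it as an LP. Let x1 = kg of metakaolin, x2 = kg of silica fume.
min 0.412x1 + 0.661x2 s.t.:
  1x1 + 1x2 ≥ 0.83   (fines)
  0.33x1 + 0.03x2 ≤ 0.48   (CO₂ footprint)
  x1, x2 ≥ 0.
The optimal basis is {metakaolin}; silica fume drops out. Binding constraint: fines.
Solving gives x1 = 0.83.
Hence cost = 0.412·0.83 = €0.34196.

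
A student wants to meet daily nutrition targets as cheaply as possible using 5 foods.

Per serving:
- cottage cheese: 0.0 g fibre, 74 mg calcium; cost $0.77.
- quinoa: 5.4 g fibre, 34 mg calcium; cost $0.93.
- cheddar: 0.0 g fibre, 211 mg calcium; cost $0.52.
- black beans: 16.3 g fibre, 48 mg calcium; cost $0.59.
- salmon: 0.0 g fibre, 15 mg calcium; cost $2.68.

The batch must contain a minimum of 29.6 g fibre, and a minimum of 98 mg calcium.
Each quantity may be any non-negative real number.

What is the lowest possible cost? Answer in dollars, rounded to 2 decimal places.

$1.10

Set it up as a linear program. Let x1 = servings of cottage cheese, x2 = servings of quinoa, x3 = servings of cheddar, x4 = servings of black beans, x5 = servings of salmon.
Minimize 0.77x1 + 0.93x2 + 0.52x3 + 0.59x4 + 2.68x5 subject to:
  5.4x2 + 16.3x4 ≥ 29.6   (fibre)
  74x1 + 34x2 + 211x3 + 48x4 + 15x5 ≥ 98   (calcium)
  x1, x2, x3, x4, x5 ≥ 0.
At the optimum only cheddar, black beans are positive (cottage cheese, quinoa, salmon = 0). The fibre and calcium requirements are met with equality.
Optimal quantities: cheddar = 0.05135 servings, black beans = 1.816 servings.
Hence cost = 0.52·0.05135 + 0.59·1.816 = $1.0981.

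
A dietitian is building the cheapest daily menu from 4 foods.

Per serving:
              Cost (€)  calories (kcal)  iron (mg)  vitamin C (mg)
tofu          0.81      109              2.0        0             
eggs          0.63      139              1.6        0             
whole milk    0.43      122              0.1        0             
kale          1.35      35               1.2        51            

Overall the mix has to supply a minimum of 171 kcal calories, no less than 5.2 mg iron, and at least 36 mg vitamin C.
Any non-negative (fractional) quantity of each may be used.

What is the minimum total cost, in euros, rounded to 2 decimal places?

Let x1 = servings of tofu, x2 = servings of eggs, x3 = servings of whole milk, x4 = servings of kale.
Minimise 0.81x1 + 0.63x2 + 0.43x3 + 1.35x4 with:
  109x1 + 139x2 + 122x3 + 35x4 ≥ 171   (calories)
  2x1 + 1.6x2 + 0.1x3 + 1.2x4 ≥ 5.2   (iron)
  51x4 ≥ 36   (vitamin C)
  x1, x2, x3, x4 ≥ 0.
The minimum-cost mix takes nothing from tofu, whole milk — only eggs, kale. Binding constraints: iron and vitamin C.
Solving gives x2 = 2.721, x4 = 0.7059.
Cost = 0.63·2.721 + 1.35·0.7059 = 2.6672.

€2.67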